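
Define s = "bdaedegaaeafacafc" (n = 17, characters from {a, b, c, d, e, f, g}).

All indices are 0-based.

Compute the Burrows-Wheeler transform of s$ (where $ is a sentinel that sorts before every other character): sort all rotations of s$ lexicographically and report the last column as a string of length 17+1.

rank  rotation            last
    0  $bdaedegaaeafacafc  c
    1  aaeafacafc$bdaedeg  g
    2  acafc$bdaedegaaeaf  f
    3  aeafacafc$bdaedega  a
    4  aedegaaeafacafc$bd  d
    5  afacafc$bdaedegaae  e
    6  afc$bdaedegaaeafac  c
    7  bdaedegaaeafacafc$  $
    8  c$bdaedegaaeafacaf  f
    9  cafc$bdaedegaaeafa  a
   10  daedegaaeafacafc$b  b
   11  degaaeafacafc$bdae  e
   12  eafacafc$bdaedegaa  a
   13  edegaaeafacafc$bda  a
   14  egaaeafacafc$bdaed  d
   15  facafc$bdaedegaaea  a
   16  fc$bdaedegaaeafaca  a
   17  gaaeafacafc$bdaede  e

cgfadec$fabeaadaae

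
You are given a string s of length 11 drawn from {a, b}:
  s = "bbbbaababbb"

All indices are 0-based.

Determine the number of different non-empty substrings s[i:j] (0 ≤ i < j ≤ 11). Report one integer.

sorted suffixes:
  #0 SA[0]=4  'aababbb'
  #1 SA[1]=5  'ababbb'
  #2 SA[2]=7  'abbb'
  #3 SA[3]=10  'b'
  #4 SA[4]=3  'baababbb'
  #5 SA[5]=6  'babbb'
  #6 SA[6]=9  'bb'
  #7 SA[7]=2  'bbaababbb'
  #8 SA[8]=8  'bbb'
  #9 SA[9]=1  'bbbaababbb'
  #10 SA[10]=0  'bbbbaababbb'

SA = [4, 5, 7, 10, 3, 6, 9, 2, 8, 1, 0]
[i] adj suffixes → lcp
  [1] 4/5 → 1 ('a')
  [2] 5/7 → 2 ('ab')
  [3] 7/10 → 0 ('')
  [4] 10/3 → 1 ('b')
  [5] 3/6 → 2 ('ba')
  [6] 6/9 → 1 ('b')
  [7] 9/2 → 2 ('bb')
  [8] 2/8 → 2 ('bb')
  [9] 8/1 → 3 ('bbb')
  [10] 1/0 → 3 ('bbb')

n(n+1)/2 = 11·12/2 = 66
Σ LCP = 0 + 1 + 2 + 0 + 1 + 2 + 1 + 2 + 2 + 3 + 3 = 17
distinct = 66 − 17 = 49

49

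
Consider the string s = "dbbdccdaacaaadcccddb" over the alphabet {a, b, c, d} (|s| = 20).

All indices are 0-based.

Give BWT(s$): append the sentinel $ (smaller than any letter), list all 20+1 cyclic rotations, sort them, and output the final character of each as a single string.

bcdaaaddbaddccccd$abc

rank  rotation               last
    0  $dbbdccdaacaaadcccddb  b
    1  aaadcccddb$dbbdccdaac  c
    2  aacaaadcccddb$dbbdccd  d
    3  aadcccddb$dbbdccdaaca  a
    4  acaaadcccddb$dbbdccda  a
    5  adcccddb$dbbdccdaacaa  a
    6  b$dbbdccdaacaaadcccdd  d
    7  bbdccdaacaaadcccddb$d  d
    8  bdccdaacaaadcccddb$db  b
    9  caaadcccddb$dbbdccdaa  a
   10  cccddb$dbbdccdaacaaad  d
   11  ccdaacaaadcccddb$dbbd  d
   12  ccddb$dbbdccdaacaaadc  c
   13  cdaacaaadcccddb$dbbdc  c
   14  cddb$dbbdccdaacaaadcc  c
   15  daacaaadcccddb$dbbdcc  c
   16  db$dbbdccdaacaaadcccd  d
   17  dbbdccdaacaaadcccddb$  $
   18  dcccddb$dbbdccdaacaaa  a
   19  dccdaacaaadcccddb$dbb  b
   20  ddb$dbbdccdaacaaadccc  c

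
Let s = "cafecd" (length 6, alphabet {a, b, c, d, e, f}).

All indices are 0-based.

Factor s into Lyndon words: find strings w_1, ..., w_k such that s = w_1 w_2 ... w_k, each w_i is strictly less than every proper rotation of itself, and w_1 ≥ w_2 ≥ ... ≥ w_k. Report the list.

emit factor 1: 'c' (i=0, period=1)
emit factor 2: 'afecd' (i=1, period=5)

["c", "afecd"]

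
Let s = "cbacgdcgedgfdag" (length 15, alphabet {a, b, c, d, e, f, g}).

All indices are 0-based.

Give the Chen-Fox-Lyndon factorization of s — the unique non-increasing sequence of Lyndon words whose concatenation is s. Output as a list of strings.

["c", "b", "acgdcgedgfdag"]

emit factor 1: 'c' (i=0, period=1)
emit factor 2: 'b' (i=1, period=1)
emit factor 3: 'acgdcgedgfdag' (i=2, period=13)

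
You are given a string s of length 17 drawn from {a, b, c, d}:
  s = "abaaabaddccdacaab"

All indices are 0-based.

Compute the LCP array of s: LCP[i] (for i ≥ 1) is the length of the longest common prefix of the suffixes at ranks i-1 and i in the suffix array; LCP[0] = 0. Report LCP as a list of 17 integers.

sorted suffixes:
  #0 SA[0]=2  'aaabaddccdacaab'
  #1 SA[1]=14  'aab'
  #2 SA[2]=3  'aabaddccdacaab'
  #3 SA[3]=15  'ab'
  #4 SA[4]=0  'abaaabaddccdacaab'
  #5 SA[5]=4  'abaddccdacaab'
  #6 SA[6]=12  'acaab'
  #7 SA[7]=6  'addccdacaab'
  #8 SA[8]=16  'b'
  #9 SA[9]=1  'baaabaddccdacaab'
  #10 SA[10]=5  'baddccdacaab'
  #11 SA[11]=13  'caab'
  #12 SA[12]=9  'ccdacaab'
  #13 SA[13]=10  'cdacaab'
  #14 SA[14]=11  'dacaab'
  #15 SA[15]=8  'dccdacaab'
  #16 SA[16]=7  'ddccdacaab'

SA = [2, 14, 3, 15, 0, 4, 12, 6, 16, 1, 5, 13, 9, 10, 11, 8, 7]
[i] adj suffixes → lcp
  [1] 2/14 → 2 ('aa')
  [2] 14/3 → 3 ('aab')
  [3] 3/15 → 1 ('a')
  [4] 15/0 → 2 ('ab')
  [5] 0/4 → 3 ('aba')
  [6] 4/12 → 1 ('a')
  [7] 12/6 → 1 ('a')
  [8] 6/16 → 0 ('')
  [9] 16/1 → 1 ('b')
  [10] 1/5 → 2 ('ba')
  [11] 5/13 → 0 ('')
  [12] 13/9 → 1 ('c')
  [13] 9/10 → 1 ('c')
  [14] 10/11 → 0 ('')
  [15] 11/8 → 1 ('d')
  [16] 8/7 → 1 ('d')

[0, 2, 3, 1, 2, 3, 1, 1, 0, 1, 2, 0, 1, 1, 0, 1, 1]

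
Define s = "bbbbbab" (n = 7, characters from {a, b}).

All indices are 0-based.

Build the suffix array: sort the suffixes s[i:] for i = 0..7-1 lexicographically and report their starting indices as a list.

rank | idx | suffix
   0 |   5 | ab
   1 |   6 | b
   2 |   4 | bab
   3 |   3 | bbab
   4 |   2 | bbbab
   5 |   1 | bbbbab
   6 |   0 | bbbbbab

[5, 6, 4, 3, 2, 1, 0]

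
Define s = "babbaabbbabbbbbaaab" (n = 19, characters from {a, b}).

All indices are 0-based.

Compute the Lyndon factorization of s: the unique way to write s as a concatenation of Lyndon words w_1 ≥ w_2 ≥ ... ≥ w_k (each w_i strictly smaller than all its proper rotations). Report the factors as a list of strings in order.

emit factor 1: 'b' (i=0, period=1)
emit factor 2: 'abb' (i=1, period=3)
emit factor 3: 'aabbbabbbbb' (i=4, period=11)
emit factor 4: 'aaab' (i=15, period=4)

["b", "abb", "aabbbabbbbb", "aaab"]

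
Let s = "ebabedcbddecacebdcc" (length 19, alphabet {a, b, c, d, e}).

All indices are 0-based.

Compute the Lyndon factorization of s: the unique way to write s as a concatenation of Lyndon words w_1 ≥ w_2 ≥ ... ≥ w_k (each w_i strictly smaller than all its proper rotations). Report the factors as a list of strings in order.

["e", "b", "abedcbddecacebdcc"]

emit factor 1: 'e' (i=0, period=1)
emit factor 2: 'b' (i=1, period=1)
emit factor 3: 'abedcbddecacebdcc' (i=2, period=17)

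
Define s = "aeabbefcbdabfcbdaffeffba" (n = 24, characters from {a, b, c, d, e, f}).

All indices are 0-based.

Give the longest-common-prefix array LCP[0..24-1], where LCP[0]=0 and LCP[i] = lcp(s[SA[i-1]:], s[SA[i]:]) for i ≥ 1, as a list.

[0, 1, 2, 1, 1, 0, 1, 1, 3, 1, 1, 0, 4, 0, 2, 0, 1, 2, 0, 1, 5, 1, 1, 2]

rank→(start, suffix):
  0 → (23, 'a')
  1 → (2, 'abbefcbdabfcbdaffeffba')
  2 → (10, 'abfcbdaffeffba')
  3 → (0, 'aeabbefcbdabfcbdaffeffba')
  4 → (16, 'affeffba')
  5 → (22, 'ba')
  6 → (3, 'bbefcbdabfcbdaffeffba')
  7 → (8, 'bdabfcbdaffeffba')
  8 → (14, 'bdaffeffba')
  9 → (4, 'befcbdabfcbdaffeffba')
  10 → (11, 'bfcbdaffeffba')
  11 → (7, 'cbdabfcbdaffeffba')
  12 → (13, 'cbdaffeffba')
  13 → (9, 'dabfcbdaffeffba')
  14 → (15, 'daffeffba')
  15 → (1, 'eabbefcbdabfcbdaffeffba')
  16 → (5, 'efcbdabfcbdaffeffba')
  17 → (19, 'effba')
  18 → (21, 'fba')
  19 → (6, 'fcbdabfcbdaffeffba')
  20 → (12, 'fcbdaffeffba')
  21 → (18, 'feffba')
  22 → (20, 'ffba')
  23 → (17, 'ffeffba')

SA = [23, 2, 10, 0, 16, 22, 3, 8, 14, 4, 11, 7, 13, 9, 15, 1, 5, 19, 21, 6, 12, 18, 20, 17]
i: (SA[i-1],SA[i]) lcp shared
  1: (23,2) 1 'a'
  2: (2,10) 2 'ab'
  3: (10,0) 1 'a'
  4: (0,16) 1 'a'
  5: (16,22) 0 ''
  6: (22,3) 1 'b'
  7: (3,8) 1 'b'
  8: (8,14) 3 'bda'
  9: (14,4) 1 'b'
  10: (4,11) 1 'b'
  11: (11,7) 0 ''
  12: (7,13) 4 'cbda'
  13: (13,9) 0 ''
  14: (9,15) 2 'da'
  15: (15,1) 0 ''
  16: (1,5) 1 'e'
  17: (5,19) 2 'ef'
  18: (19,21) 0 ''
  19: (21,6) 1 'f'
  20: (6,12) 5 'fcbda'
  21: (12,18) 1 'f'
  22: (18,20) 1 'f'
  23: (20,17) 2 'ff'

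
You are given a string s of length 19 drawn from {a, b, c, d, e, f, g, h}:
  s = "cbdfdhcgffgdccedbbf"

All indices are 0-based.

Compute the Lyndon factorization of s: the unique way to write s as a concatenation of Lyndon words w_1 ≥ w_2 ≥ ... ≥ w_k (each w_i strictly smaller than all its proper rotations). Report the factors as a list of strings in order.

["c", "bdfdhcgffgdcced", "bbf"]

emit factor 1: 'c' (i=0, period=1)
emit factor 2: 'bdfdhcgffgdcced' (i=1, period=15)
emit factor 3: 'bbf' (i=16, period=3)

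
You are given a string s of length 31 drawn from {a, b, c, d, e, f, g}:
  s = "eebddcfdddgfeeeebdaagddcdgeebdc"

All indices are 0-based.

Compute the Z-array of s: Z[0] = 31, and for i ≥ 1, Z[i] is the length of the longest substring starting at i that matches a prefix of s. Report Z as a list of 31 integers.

[31, 1, 0, 0, 0, 0, 0, 0, 0, 0, 0, 0, 2, 2, 4, 1, 0, 0, 0, 0, 0, 0, 0, 0, 0, 0, 4, 1, 0, 0, 0]

Z[0]=31
i=1: outside box; Z[1]=1 extend→box=[1,2)
i=2: outside box; Z[2]=0
i=3: outside box; Z[3]=0
i=4: outside box; Z[4]=0
i=5: outside box; Z[5]=0
i=6: outside box; Z[6]=0
i=7: outside box; Z[7]=0
i=8: outside box; Z[8]=0
i=9: outside box; Z[9]=0
i=10: outside box; Z[10]=0
i=11: outside box; Z[11]=0
i=12: outside box; Z[12]=2 extend→box=[12,14)
i=13: min(r-i=1, Z[1]=1)=1; Z[13]=2 extend→box=[13,15)
i=14: min(r-i=1, Z[1]=1)=1; Z[14]=4 extend→box=[14,18)
i=15: min(r-i=3, Z[1]=1)=1; Z[15]=1
i=16: min(r-i=2, Z[2]=0)=0; Z[16]=0
i=17: min(r-i=1, Z[3]=0)=0; Z[17]=0
i=18: outside box; Z[18]=0
i=19: outside box; Z[19]=0
i=20: outside box; Z[20]=0
i=21: outside box; Z[21]=0
i=22: outside box; Z[22]=0
i=23: outside box; Z[23]=0
i=24: outside box; Z[24]=0
i=25: outside box; Z[25]=0
i=26: outside box; Z[26]=4 extend→box=[26,30)
i=27: min(r-i=3, Z[1]=1)=1; Z[27]=1
i=28: min(r-i=2, Z[2]=0)=0; Z[28]=0
i=29: min(r-i=1, Z[3]=0)=0; Z[29]=0
i=30: outside box; Z[30]=0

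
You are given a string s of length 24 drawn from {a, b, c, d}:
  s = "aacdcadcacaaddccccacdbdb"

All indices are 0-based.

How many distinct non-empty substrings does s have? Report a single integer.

rank→(start, suffix):
  0 → (0, 'aacdcadcacaaddccccacdbdb')
  1 → (10, 'aaddccccacdbdb')
  2 → (8, 'acaaddccccacdbdb')
  3 → (18, 'acdbdb')
  4 → (1, 'acdcadcacaaddccccacdbdb')
  5 → (5, 'adcacaaddccccacdbdb')
  6 → (11, 'addccccacdbdb')
  7 → (23, 'b')
  8 → (21, 'bdb')
  9 → (9, 'caaddccccacdbdb')
  10 → (7, 'cacaaddccccacdbdb')
  11 → (17, 'cacdbdb')
  12 → (4, 'cadcacaaddccccacdbdb')
  13 → (16, 'ccacdbdb')
  14 → (15, 'cccacdbdb')
  15 → (14, 'ccccacdbdb')
  16 → (19, 'cdbdb')
  17 → (2, 'cdcadcacaaddccccacdbdb')
  18 → (22, 'db')
  19 → (20, 'dbdb')
  20 → (6, 'dcacaaddccccacdbdb')
  21 → (3, 'dcadcacaaddccccacdbdb')
  22 → (13, 'dccccacdbdb')
  23 → (12, 'ddccccacdbdb')

SA = [0, 10, 8, 18, 1, 5, 11, 23, 21, 9, 7, 17, 4, 16, 15, 14, 19, 2, 22, 20, 6, 3, 13, 12]
[i] adj suffixes → lcp
  [1] 0/10 → 2 ('aa')
  [2] 10/8 → 1 ('a')
  [3] 8/18 → 2 ('ac')
  [4] 18/1 → 3 ('acd')
  [5] 1/5 → 1 ('a')
  [6] 5/11 → 2 ('ad')
  [7] 11/23 → 0 ('')
  [8] 23/21 → 1 ('b')
  [9] 21/9 → 0 ('')
  [10] 9/7 → 2 ('ca')
  [11] 7/17 → 3 ('cac')
  [12] 17/4 → 2 ('ca')
  [13] 4/16 → 1 ('c')
  [14] 16/15 → 2 ('cc')
  [15] 15/14 → 3 ('ccc')
  [16] 14/19 → 1 ('c')
  [17] 19/2 → 2 ('cd')
  [18] 2/22 → 0 ('')
  [19] 22/20 → 2 ('db')
  [20] 20/6 → 1 ('d')
  [21] 6/3 → 3 ('dca')
  [22] 3/13 → 2 ('dc')
  [23] 13/12 → 1 ('d')

n(n+1)/2 = 24·25/2 = 300
Σ LCP = 0 + 2 + 1 + 2 + 3 + 1 + 2 + 0 + 1 + 0 + 2 + 3 + 2 + 1 + 2 + 3 + 1 + 2 + 0 + 2 + 1 + 3 + 2 + 1 = 37
distinct = 300 − 37 = 263

263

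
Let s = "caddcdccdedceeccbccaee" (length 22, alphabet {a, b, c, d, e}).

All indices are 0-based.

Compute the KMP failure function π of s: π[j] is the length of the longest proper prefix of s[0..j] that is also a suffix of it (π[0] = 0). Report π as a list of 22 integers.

[0, 0, 0, 0, 1, 0, 1, 1, 0, 0, 0, 1, 0, 0, 1, 1, 0, 1, 1, 2, 0, 0]

π[0] = 0
j=1 s[j]='a': π[1]=0 (border '')
j=2 s[j]='d': π[2]=0 (border '')
j=3 s[j]='d': π[3]=0 (border '')
j=4 s[j]='c': π[4]=1 (border 'c')
j=5 s[j]='d': k: 1→0; π[5]=0 (border '')
j=6 s[j]='c': π[6]=1 (border 'c')
j=7 s[j]='c': k: 1→0; π[7]=1 (border 'c')
j=8 s[j]='d': k: 1→0; π[8]=0 (border '')
j=9 s[j]='e': π[9]=0 (border '')
j=10 s[j]='d': π[10]=0 (border '')
j=11 s[j]='c': π[11]=1 (border 'c')
j=12 s[j]='e': k: 1→0; π[12]=0 (border '')
j=13 s[j]='e': π[13]=0 (border '')
j=14 s[j]='c': π[14]=1 (border 'c')
j=15 s[j]='c': k: 1→0; π[15]=1 (border 'c')
j=16 s[j]='b': k: 1→0; π[16]=0 (border '')
j=17 s[j]='c': π[17]=1 (border 'c')
j=18 s[j]='c': k: 1→0; π[18]=1 (border 'c')
j=19 s[j]='a': π[19]=2 (border 'ca')
j=20 s[j]='e': k: 2→0; π[20]=0 (border '')
j=21 s[j]='e': π[21]=0 (border '')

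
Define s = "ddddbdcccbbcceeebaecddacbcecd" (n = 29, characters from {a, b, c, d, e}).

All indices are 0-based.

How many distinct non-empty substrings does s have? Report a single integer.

rank | idx | suffix
   0 |  22 | acbcecd
   1 |  17 | aecddacbcecd
   2 |  16 | baecddacbcecd
   3 |   9 | bbcceeebaecddacbcecd
   4 |  10 | bcceeebaecddacbcecd
   5 |  24 | bcecd
   6 |   4 | bdcccbbcceeebaecddacbcecd
   7 |   8 | cbbcceeebaecddacbcecd
   8 |  23 | cbcecd
   9 |   7 | ccbbcceeebaecddacbcecd
  10 |   6 | cccbbcceeebaecddacbcecd
  11 |  11 | cceeebaecddacbcecd
  12 |  27 | cd
  13 |  19 | cddacbcecd
  14 |  25 | cecd
  15 |  12 | ceeebaecddacbcecd
  16 |  28 | d
  17 |  21 | dacbcecd
  18 |   3 | dbdcccbbcceeebaecddacbcecd
  19 |   5 | dcccbbcceeebaecddacbcecd
  20 |  20 | ddacbcecd
  21 |   2 | ddbdcccbbcceeebaecddacbcecd
  22 |   1 | dddbdcccbbcceeebaecddacbcecd
  23 |   0 | ddddbdcccbbcceeebaecddacbcecd
  24 |  15 | ebaecddacbcecd
  25 |  26 | ecd
  26 |  18 | ecddacbcecd
  27 |  14 | eebaecddacbcecd
  28 |  13 | eeebaecddacbcecd

SA = [22, 17, 16, 9, 10, 24, 4, 8, 23, 7, 6, 11, 27, 19, 25, 12, 28, 21, 3, 5, 20, 2, 1, 0, 15, 26, 18, 14, 13]
[i] adj suffixes → lcp
  [1] 22/17 → 1 ('a')
  [2] 17/16 → 0 ('')
  [3] 16/9 → 1 ('b')
  [4] 9/10 → 1 ('b')
  [5] 10/24 → 2 ('bc')
  [6] 24/4 → 1 ('b')
  [7] 4/8 → 0 ('')
  [8] 8/23 → 2 ('cb')
  [9] 23/7 → 1 ('c')
  [10] 7/6 → 2 ('cc')
  [11] 6/11 → 2 ('cc')
  [12] 11/27 → 1 ('c')
  [13] 27/19 → 2 ('cd')
  [14] 19/25 → 1 ('c')
  [15] 25/12 → 2 ('ce')
  [16] 12/28 → 0 ('')
  [17] 28/21 → 1 ('d')
  [18] 21/3 → 1 ('d')
  [19] 3/5 → 1 ('d')
  [20] 5/20 → 1 ('d')
  [21] 20/2 → 2 ('dd')
  [22] 2/1 → 2 ('dd')
  [23] 1/0 → 3 ('ddd')
  [24] 0/15 → 0 ('')
  [25] 15/26 → 1 ('e')
  [26] 26/18 → 3 ('ecd')
  [27] 18/14 → 1 ('e')
  [28] 14/13 → 2 ('ee')

n(n+1)/2 = 29·30/2 = 435
Σ LCP = 0 + 1 + 0 + 1 + 1 + 2 + 1 + 0 + 2 + 1 + 2 + 2 + 1 + 2 + 1 + 2 + 0 + 1 + 1 + 1 + 1 + 2 + 2 + 3 + 0 + 1 + 3 + 1 + 2 = 37
distinct = 435 − 37 = 398

398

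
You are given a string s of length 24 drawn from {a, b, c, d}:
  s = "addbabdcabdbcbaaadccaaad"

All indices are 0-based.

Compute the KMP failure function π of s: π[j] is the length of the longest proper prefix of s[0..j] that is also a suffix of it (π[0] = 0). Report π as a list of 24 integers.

[0, 0, 0, 0, 1, 0, 0, 0, 1, 0, 0, 0, 0, 0, 1, 1, 1, 2, 0, 0, 1, 1, 1, 2]

π[0] = 0
j=1 s[j]='d': π[1]=0 (border '')
j=2 s[j]='d': π[2]=0 (border '')
j=3 s[j]='b': π[3]=0 (border '')
j=4 s[j]='a': π[4]=1 (border 'a')
j=5 s[j]='b': k: 1→0; π[5]=0 (border '')
j=6 s[j]='d': π[6]=0 (border '')
j=7 s[j]='c': π[7]=0 (border '')
j=8 s[j]='a': π[8]=1 (border 'a')
j=9 s[j]='b': k: 1→0; π[9]=0 (border '')
j=10 s[j]='d': π[10]=0 (border '')
j=11 s[j]='b': π[11]=0 (border '')
j=12 s[j]='c': π[12]=0 (border '')
j=13 s[j]='b': π[13]=0 (border '')
j=14 s[j]='a': π[14]=1 (border 'a')
j=15 s[j]='a': k: 1→0; π[15]=1 (border 'a')
j=16 s[j]='a': k: 1→0; π[16]=1 (border 'a')
j=17 s[j]='d': π[17]=2 (border 'ad')
j=18 s[j]='c': k: 2→0; π[18]=0 (border '')
j=19 s[j]='c': π[19]=0 (border '')
j=20 s[j]='a': π[20]=1 (border 'a')
j=21 s[j]='a': k: 1→0; π[21]=1 (border 'a')
j=22 s[j]='a': k: 1→0; π[22]=1 (border 'a')
j=23 s[j]='d': π[23]=2 (border 'ad')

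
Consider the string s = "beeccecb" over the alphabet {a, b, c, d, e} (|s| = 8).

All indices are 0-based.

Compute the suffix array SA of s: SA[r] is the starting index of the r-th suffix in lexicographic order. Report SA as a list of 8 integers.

[7, 0, 6, 3, 4, 5, 2, 1]

rank | idx | suffix
   0 |   7 | b
   1 |   0 | beeccecb
   2 |   6 | cb
   3 |   3 | ccecb
   4 |   4 | cecb
   5 |   5 | ecb
   6 |   2 | eccecb
   7 |   1 | eeccecb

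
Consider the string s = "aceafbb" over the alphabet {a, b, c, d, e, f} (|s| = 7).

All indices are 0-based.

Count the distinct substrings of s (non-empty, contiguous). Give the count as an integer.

rank→(start, suffix):
  0 → (0, 'aceafbb')
  1 → (3, 'afbb')
  2 → (6, 'b')
  3 → (5, 'bb')
  4 → (1, 'ceafbb')
  5 → (2, 'eafbb')
  6 → (4, 'fbb')

SA = [0, 3, 6, 5, 1, 2, 4]
i: (SA[i-1],SA[i]) lcp shared
  1: (0,3) 1 'a'
  2: (3,6) 0 ''
  3: (6,5) 1 'b'
  4: (5,1) 0 ''
  5: (1,2) 0 ''
  6: (2,4) 0 ''

n(n+1)/2 = 7·8/2 = 28
Σ LCP = 0 + 1 + 0 + 1 + 0 + 0 + 0 = 2
distinct = 28 − 2 = 26

26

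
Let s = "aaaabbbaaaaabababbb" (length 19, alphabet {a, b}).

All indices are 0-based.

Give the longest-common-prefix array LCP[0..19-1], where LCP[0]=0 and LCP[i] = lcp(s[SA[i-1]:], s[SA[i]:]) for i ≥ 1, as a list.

rank | idx | suffix
   0 |   7 | aaaaabababbb
   1 |   8 | aaaabababbb
   2 |   0 | aaaabbbaaaaabababbb
   3 |   9 | aaabababbb
   4 |   1 | aaabbbaaaaabababbb
   5 |  10 | aabababbb
   6 |   2 | aabbbaaaaabababbb
   7 |  11 | abababbb
   8 |  13 | ababbb
   9 |  15 | abbb
  10 |   3 | abbbaaaaabababbb
  11 |  18 | b
  12 |   6 | baaaaabababbb
  13 |  12 | bababbb
  14 |  14 | babbb
  15 |  17 | bb
  16 |   5 | bbaaaaabababbb
  17 |  16 | bbb
  18 |   4 | bbbaaaaabababbb

SA = [7, 8, 0, 9, 1, 10, 2, 11, 13, 15, 3, 18, 6, 12, 14, 17, 5, 16, 4]
[i] adj suffixes → lcp
  [1] 7/8 → 4 ('aaaa')
  [2] 8/0 → 5 ('aaaab')
  [3] 0/9 → 3 ('aaa')
  [4] 9/1 → 4 ('aaab')
  [5] 1/10 → 2 ('aa')
  [6] 10/2 → 3 ('aab')
  [7] 2/11 → 1 ('a')
  [8] 11/13 → 4 ('abab')
  [9] 13/15 → 2 ('ab')
  [10] 15/3 → 4 ('abbb')
  [11] 3/18 → 0 ('')
  [12] 18/6 → 1 ('b')
  [13] 6/12 → 2 ('ba')
  [14] 12/14 → 3 ('bab')
  [15] 14/17 → 1 ('b')
  [16] 17/5 → 2 ('bb')
  [17] 5/16 → 2 ('bb')
  [18] 16/4 → 3 ('bbb')

[0, 4, 5, 3, 4, 2, 3, 1, 4, 2, 4, 0, 1, 2, 3, 1, 2, 2, 3]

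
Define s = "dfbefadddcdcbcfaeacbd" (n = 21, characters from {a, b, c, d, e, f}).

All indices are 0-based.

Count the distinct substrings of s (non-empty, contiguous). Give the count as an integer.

212

sorted suffixes:
  #0 SA[0]=17  'acbd'
  #1 SA[1]=5  'adddcdcbcfaeacbd'
  #2 SA[2]=15  'aeacbd'
  #3 SA[3]=12  'bcfaeacbd'
  #4 SA[4]=19  'bd'
  #5 SA[5]=2  'befadddcdcbcfaeacbd'
  #6 SA[6]=11  'cbcfaeacbd'
  #7 SA[7]=18  'cbd'
  #8 SA[8]=9  'cdcbcfaeacbd'
  #9 SA[9]=13  'cfaeacbd'
  #10 SA[10]=20  'd'
  #11 SA[11]=10  'dcbcfaeacbd'
  #12 SA[12]=8  'dcdcbcfaeacbd'
  #13 SA[13]=7  'ddcdcbcfaeacbd'
  #14 SA[14]=6  'dddcdcbcfaeacbd'
  #15 SA[15]=0  'dfbefadddcdcbcfaeacbd'
  #16 SA[16]=16  'eacbd'
  #17 SA[17]=3  'efadddcdcbcfaeacbd'
  #18 SA[18]=4  'fadddcdcbcfaeacbd'
  #19 SA[19]=14  'faeacbd'
  #20 SA[20]=1  'fbefadddcdcbcfaeacbd'

SA = [17, 5, 15, 12, 19, 2, 11, 18, 9, 13, 20, 10, 8, 7, 6, 0, 16, 3, 4, 14, 1]
i: (SA[i-1],SA[i]) lcp shared
  1: (17,5) 1 'a'
  2: (5,15) 1 'a'
  3: (15,12) 0 ''
  4: (12,19) 1 'b'
  5: (19,2) 1 'b'
  6: (2,11) 0 ''
  7: (11,18) 2 'cb'
  8: (18,9) 1 'c'
  9: (9,13) 1 'c'
  10: (13,20) 0 ''
  11: (20,10) 1 'd'
  12: (10,8) 2 'dc'
  13: (8,7) 1 'd'
  14: (7,6) 2 'dd'
  15: (6,0) 1 'd'
  16: (0,16) 0 ''
  17: (16,3) 1 'e'
  18: (3,4) 0 ''
  19: (4,14) 2 'fa'
  20: (14,1) 1 'f'

n(n+1)/2 = 21·22/2 = 231
Σ LCP = 0 + 1 + 1 + 0 + 1 + 1 + 0 + 2 + 1 + 1 + 0 + 1 + 2 + 1 + 2 + 1 + 0 + 1 + 0 + 2 + 1 = 19
distinct = 231 − 19 = 212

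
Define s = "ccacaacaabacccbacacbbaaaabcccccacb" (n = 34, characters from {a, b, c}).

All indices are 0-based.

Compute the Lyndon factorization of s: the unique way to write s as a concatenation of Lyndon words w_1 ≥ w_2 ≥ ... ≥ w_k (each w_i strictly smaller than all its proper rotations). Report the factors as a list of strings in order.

["c", "c", "ac", "aac", "aabacccbacacbb", "aaaabcccccacb"]

emit factor 1: 'c' (i=0, period=1)
emit factor 2: 'c' (i=1, period=1)
emit factor 3: 'ac' (i=2, period=2)
emit factor 4: 'aac' (i=4, period=3)
emit factor 5: 'aabacccbacacbb' (i=7, period=14)
emit factor 6: 'aaaabcccccacb' (i=21, period=13)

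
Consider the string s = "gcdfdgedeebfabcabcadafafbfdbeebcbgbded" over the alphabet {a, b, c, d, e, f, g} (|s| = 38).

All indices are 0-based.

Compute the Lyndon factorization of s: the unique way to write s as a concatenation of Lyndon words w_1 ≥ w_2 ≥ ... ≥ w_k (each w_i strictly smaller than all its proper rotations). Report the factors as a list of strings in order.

emit factor 1: 'g' (i=0, period=1)
emit factor 2: 'cdfdgedee' (i=1, period=9)
emit factor 3: 'bf' (i=10, period=2)
emit factor 4: 'abcabcadafafbfdbeebcbgbded' (i=12, period=26)

["g", "cdfdgedee", "bf", "abcabcadafafbfdbeebcbgbded"]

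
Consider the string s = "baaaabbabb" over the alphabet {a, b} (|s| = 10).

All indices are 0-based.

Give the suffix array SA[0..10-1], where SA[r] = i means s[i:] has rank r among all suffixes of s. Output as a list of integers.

[1, 2, 3, 7, 4, 9, 0, 6, 8, 5]

sorted suffixes:
  #0 SA[0]=1  'aaaabbabb'
  #1 SA[1]=2  'aaabbabb'
  #2 SA[2]=3  'aabbabb'
  #3 SA[3]=7  'abb'
  #4 SA[4]=4  'abbabb'
  #5 SA[5]=9  'b'
  #6 SA[6]=0  'baaaabbabb'
  #7 SA[7]=6  'babb'
  #8 SA[8]=8  'bb'
  #9 SA[9]=5  'bbabb'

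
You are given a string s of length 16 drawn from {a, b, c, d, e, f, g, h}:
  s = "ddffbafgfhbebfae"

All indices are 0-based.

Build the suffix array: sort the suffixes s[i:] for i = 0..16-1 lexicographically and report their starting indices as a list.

sorted suffixes:
  #0 SA[0]=14  'ae'
  #1 SA[1]=5  'afgfhbebfae'
  #2 SA[2]=4  'bafgfhbebfae'
  #3 SA[3]=10  'bebfae'
  #4 SA[4]=12  'bfae'
  #5 SA[5]=0  'ddffbafgfhbebfae'
  #6 SA[6]=1  'dffbafgfhbebfae'
  #7 SA[7]=15  'e'
  #8 SA[8]=11  'ebfae'
  #9 SA[9]=13  'fae'
  #10 SA[10]=3  'fbafgfhbebfae'
  #11 SA[11]=2  'ffbafgfhbebfae'
  #12 SA[12]=6  'fgfhbebfae'
  #13 SA[13]=8  'fhbebfae'
  #14 SA[14]=7  'gfhbebfae'
  #15 SA[15]=9  'hbebfae'

[14, 5, 4, 10, 12, 0, 1, 15, 11, 13, 3, 2, 6, 8, 7, 9]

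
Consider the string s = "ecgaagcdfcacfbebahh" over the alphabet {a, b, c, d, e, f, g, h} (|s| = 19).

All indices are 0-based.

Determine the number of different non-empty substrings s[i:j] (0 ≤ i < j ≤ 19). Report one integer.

sorted suffixes:
  #0 SA[0]=3  'aagcdfcacfbebahh'
  #1 SA[1]=10  'acfbebahh'
  #2 SA[2]=4  'agcdfcacfbebahh'
  #3 SA[3]=16  'ahh'
  #4 SA[4]=15  'bahh'
  #5 SA[5]=13  'bebahh'
  #6 SA[6]=9  'cacfbebahh'
  #7 SA[7]=6  'cdfcacfbebahh'
  #8 SA[8]=11  'cfbebahh'
  #9 SA[9]=1  'cgaagcdfcacfbebahh'
  #10 SA[10]=7  'dfcacfbebahh'
  #11 SA[11]=14  'ebahh'
  #12 SA[12]=0  'ecgaagcdfcacfbebahh'
  #13 SA[13]=12  'fbebahh'
  #14 SA[14]=8  'fcacfbebahh'
  #15 SA[15]=2  'gaagcdfcacfbebahh'
  #16 SA[16]=5  'gcdfcacfbebahh'
  #17 SA[17]=18  'h'
  #18 SA[18]=17  'hh'

SA = [3, 10, 4, 16, 15, 13, 9, 6, 11, 1, 7, 14, 0, 12, 8, 2, 5, 18, 17]
[i] adj suffixes → lcp
  [1] 3/10 → 1 ('a')
  [2] 10/4 → 1 ('a')
  [3] 4/16 → 1 ('a')
  [4] 16/15 → 0 ('')
  [5] 15/13 → 1 ('b')
  [6] 13/9 → 0 ('')
  [7] 9/6 → 1 ('c')
  [8] 6/11 → 1 ('c')
  [9] 11/1 → 1 ('c')
  [10] 1/7 → 0 ('')
  [11] 7/14 → 0 ('')
  [12] 14/0 → 1 ('e')
  [13] 0/12 → 0 ('')
  [14] 12/8 → 1 ('f')
  [15] 8/2 → 0 ('')
  [16] 2/5 → 1 ('g')
  [17] 5/18 → 0 ('')
  [18] 18/17 → 1 ('h')

n(n+1)/2 = 19·20/2 = 190
Σ LCP = 0 + 1 + 1 + 1 + 0 + 1 + 0 + 1 + 1 + 1 + 0 + 0 + 1 + 0 + 1 + 0 + 1 + 0 + 1 = 11
distinct = 190 − 11 = 179

179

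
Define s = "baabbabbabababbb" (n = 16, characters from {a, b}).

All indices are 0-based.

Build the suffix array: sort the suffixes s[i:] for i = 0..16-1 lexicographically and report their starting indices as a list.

rank→(start, suffix):
  0 → (1, 'aabbabbabababbb')
  1 → (8, 'abababbb')
  2 → (10, 'ababbb')
  3 → (5, 'abbabababbb')
  4 → (2, 'abbabbabababbb')
  5 → (12, 'abbb')
  6 → (15, 'b')
  7 → (0, 'baabbabbabababbb')
  8 → (7, 'babababbb')
  9 → (9, 'bababbb')
  10 → (4, 'babbabababbb')
  11 → (11, 'babbb')
  12 → (14, 'bb')
  13 → (6, 'bbabababbb')
  14 → (3, 'bbabbabababbb')
  15 → (13, 'bbb')

[1, 8, 10, 5, 2, 12, 15, 0, 7, 9, 4, 11, 14, 6, 3, 13]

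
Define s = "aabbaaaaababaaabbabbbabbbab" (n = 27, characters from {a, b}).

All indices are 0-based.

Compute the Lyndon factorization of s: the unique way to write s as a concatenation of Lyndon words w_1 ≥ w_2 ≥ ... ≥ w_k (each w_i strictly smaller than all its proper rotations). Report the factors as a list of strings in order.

emit factor 1: 'aabb' (i=0, period=4)
emit factor 2: 'aaaaababaaabbabbbabbbab' (i=4, period=23)

["aabb", "aaaaababaaabbabbbabbbab"]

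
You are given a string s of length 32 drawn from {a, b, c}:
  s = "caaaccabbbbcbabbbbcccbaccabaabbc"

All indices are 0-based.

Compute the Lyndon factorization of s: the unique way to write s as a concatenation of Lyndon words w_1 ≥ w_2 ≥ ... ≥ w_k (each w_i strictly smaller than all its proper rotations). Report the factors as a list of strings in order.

["c", "aaaccabbbbcbabbbbcccbaccabaabbc"]

emit factor 1: 'c' (i=0, period=1)
emit factor 2: 'aaaccabbbbcbabbbbcccbaccabaabbc' (i=1, period=31)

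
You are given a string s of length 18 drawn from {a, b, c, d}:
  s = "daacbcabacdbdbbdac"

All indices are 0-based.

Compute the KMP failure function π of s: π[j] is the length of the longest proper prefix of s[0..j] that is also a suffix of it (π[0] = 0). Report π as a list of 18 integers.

π[0] = 0
j=1 s[j]='a': π[1]=0 (border '')
j=2 s[j]='a': π[2]=0 (border '')
j=3 s[j]='c': π[3]=0 (border '')
j=4 s[j]='b': π[4]=0 (border '')
j=5 s[j]='c': π[5]=0 (border '')
j=6 s[j]='a': π[6]=0 (border '')
j=7 s[j]='b': π[7]=0 (border '')
j=8 s[j]='a': π[8]=0 (border '')
j=9 s[j]='c': π[9]=0 (border '')
j=10 s[j]='d': π[10]=1 (border 'd')
j=11 s[j]='b': k: 1→0; π[11]=0 (border '')
j=12 s[j]='d': π[12]=1 (border 'd')
j=13 s[j]='b': k: 1→0; π[13]=0 (border '')
j=14 s[j]='b': π[14]=0 (border '')
j=15 s[j]='d': π[15]=1 (border 'd')
j=16 s[j]='a': π[16]=2 (border 'da')
j=17 s[j]='c': k: 2→0; π[17]=0 (border '')

[0, 0, 0, 0, 0, 0, 0, 0, 0, 0, 1, 0, 1, 0, 0, 1, 2, 0]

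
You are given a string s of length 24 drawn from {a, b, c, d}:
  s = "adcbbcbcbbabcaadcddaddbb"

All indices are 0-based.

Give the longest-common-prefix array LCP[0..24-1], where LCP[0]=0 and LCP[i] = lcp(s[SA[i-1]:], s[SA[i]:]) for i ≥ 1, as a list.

[0, 1, 1, 3, 2, 0, 1, 1, 2, 2, 1, 2, 3, 0, 1, 3, 2, 1, 0, 1, 1, 2, 1, 2]

sorted suffixes:
  #0 SA[0]=13  'aadcddaddbb'
  #1 SA[1]=10  'abcaadcddaddbb'
  #2 SA[2]=0  'adcbbcbcbbabcaadcddaddbb'
  #3 SA[3]=14  'adcddaddbb'
  #4 SA[4]=19  'addbb'
  #5 SA[5]=23  'b'
  #6 SA[6]=9  'babcaadcddaddbb'
  #7 SA[7]=22  'bb'
  #8 SA[8]=8  'bbabcaadcddaddbb'
  #9 SA[9]=3  'bbcbcbbabcaadcddaddbb'
  #10 SA[10]=11  'bcaadcddaddbb'
  #11 SA[11]=6  'bcbbabcaadcddaddbb'
  #12 SA[12]=4  'bcbcbbabcaadcddaddbb'
  #13 SA[13]=12  'caadcddaddbb'
  #14 SA[14]=7  'cbbabcaadcddaddbb'
  #15 SA[15]=2  'cbbcbcbbabcaadcddaddbb'
  #16 SA[16]=5  'cbcbbabcaadcddaddbb'
  #17 SA[17]=16  'cddaddbb'
  #18 SA[18]=18  'daddbb'
  #19 SA[19]=21  'dbb'
  #20 SA[20]=1  'dcbbcbcbbabcaadcddaddbb'
  #21 SA[21]=15  'dcddaddbb'
  #22 SA[22]=17  'ddaddbb'
  #23 SA[23]=20  'ddbb'

SA = [13, 10, 0, 14, 19, 23, 9, 22, 8, 3, 11, 6, 4, 12, 7, 2, 5, 16, 18, 21, 1, 15, 17, 20]
[i] adj suffixes → lcp
  [1] 13/10 → 1 ('a')
  [2] 10/0 → 1 ('a')
  [3] 0/14 → 3 ('adc')
  [4] 14/19 → 2 ('ad')
  [5] 19/23 → 0 ('')
  [6] 23/9 → 1 ('b')
  [7] 9/22 → 1 ('b')
  [8] 22/8 → 2 ('bb')
  [9] 8/3 → 2 ('bb')
  [10] 3/11 → 1 ('b')
  [11] 11/6 → 2 ('bc')
  [12] 6/4 → 3 ('bcb')
  [13] 4/12 → 0 ('')
  [14] 12/7 → 1 ('c')
  [15] 7/2 → 3 ('cbb')
  [16] 2/5 → 2 ('cb')
  [17] 5/16 → 1 ('c')
  [18] 16/18 → 0 ('')
  [19] 18/21 → 1 ('d')
  [20] 21/1 → 1 ('d')
  [21] 1/15 → 2 ('dc')
  [22] 15/17 → 1 ('d')
  [23] 17/20 → 2 ('dd')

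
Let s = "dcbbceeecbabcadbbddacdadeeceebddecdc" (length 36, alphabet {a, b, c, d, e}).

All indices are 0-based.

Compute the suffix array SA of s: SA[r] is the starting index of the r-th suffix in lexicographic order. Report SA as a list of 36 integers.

[10, 19, 13, 22, 9, 2, 15, 11, 3, 16, 29, 35, 12, 8, 1, 20, 33, 26, 4, 18, 21, 14, 34, 0, 17, 30, 31, 23, 28, 7, 32, 25, 27, 6, 24, 5]

sorted suffixes:
  #0 SA[0]=10  'abcadbbddacdadeeceebddecdc'
  #1 SA[1]=19  'acdadeeceebddecdc'
  #2 SA[2]=13  'adbbddacdadeeceebddecdc'
  #3 SA[3]=22  'adeeceebddecdc'
  #4 SA[4]=9  'babcadbbddacdadeeceebddecdc'
  #5 SA[5]=2  'bbceeecbabcadbbddacdadeeceebddecdc'
  #6 SA[6]=15  'bbddacdadeeceebddecdc'
  #7 SA[7]=11  'bcadbbddacdadeeceebddecdc'
  #8 SA[8]=3  'bceeecbabcadbbddacdadeeceebddecdc'
  #9 SA[9]=16  'bddacdadeeceebddecdc'
  #10 SA[10]=29  'bddecdc'
  #11 SA[11]=35  'c'
  #12 SA[12]=12  'cadbbddacdadeeceebddecdc'
  #13 SA[13]=8  'cbabcadbbddacdadeeceebddecdc'
  #14 SA[14]=1  'cbbceeecbabcadbbddacdadeeceebddecdc'
  #15 SA[15]=20  'cdadeeceebddecdc'
  #16 SA[16]=33  'cdc'
  #17 SA[17]=26  'ceebddecdc'
  #18 SA[18]=4  'ceeecbabcadbbddacdadeeceebddecdc'
  #19 SA[19]=18  'dacdadeeceebddecdc'
  #20 SA[20]=21  'dadeeceebddecdc'
  #21 SA[21]=14  'dbbddacdadeeceebddecdc'
  #22 SA[22]=34  'dc'
  #23 SA[23]=0  'dcbbceeecbabcadbbddacdadeeceebddecdc'
  #24 SA[24]=17  'ddacdadeeceebddecdc'
  #25 SA[25]=30  'ddecdc'
  #26 SA[26]=31  'decdc'
  #27 SA[27]=23  'deeceebddecdc'
  #28 SA[28]=28  'ebddecdc'
  #29 SA[29]=7  'ecbabcadbbddacdadeeceebddecdc'
  #30 SA[30]=32  'ecdc'
  #31 SA[31]=25  'eceebddecdc'
  #32 SA[32]=27  'eebddecdc'
  #33 SA[33]=6  'eecbabcadbbddacdadeeceebddecdc'
  #34 SA[34]=24  'eeceebddecdc'
  #35 SA[35]=5  'eeecbabcadbbddacdadeeceebddecdc'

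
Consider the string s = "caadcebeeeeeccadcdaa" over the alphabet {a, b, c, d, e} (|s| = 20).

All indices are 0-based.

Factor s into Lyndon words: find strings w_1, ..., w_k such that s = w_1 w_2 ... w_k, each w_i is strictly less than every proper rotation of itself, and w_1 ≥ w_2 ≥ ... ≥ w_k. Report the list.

emit factor 1: 'c' (i=0, period=1)
emit factor 2: 'aadcebeeeeeccadcd' (i=1, period=17)
emit factor 3: 'a' (i=18, period=1)
emit factor 4: 'a' (i=19, period=1)

["c", "aadcebeeeeeccadcd", "a", "a"]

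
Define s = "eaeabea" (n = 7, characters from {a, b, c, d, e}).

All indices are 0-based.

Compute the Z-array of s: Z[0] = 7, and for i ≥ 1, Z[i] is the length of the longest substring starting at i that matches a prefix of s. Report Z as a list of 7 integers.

Z[0]=7
i=1: i≥r, start 0; Z[1]=0
i=2: i≥r, start 0; Z[2]=2 extend→box=[2,4)
i=3: min(r-i=1, Z[1]=0)=0; Z[3]=0
i=4: i≥r, start 0; Z[4]=0
i=5: i≥r, start 0; Z[5]=2 extend→box=[5,7)
i=6: min(r-i=1, Z[1]=0)=0; Z[6]=0

[7, 0, 2, 0, 0, 2, 0]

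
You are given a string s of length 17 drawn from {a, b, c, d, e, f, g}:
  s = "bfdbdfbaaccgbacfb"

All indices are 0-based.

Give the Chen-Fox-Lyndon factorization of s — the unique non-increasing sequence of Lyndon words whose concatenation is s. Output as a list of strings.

["bfd", "bdf", "b", "aaccgbacfb"]

emit factor 1: 'bfd' (i=0, period=3)
emit factor 2: 'bdf' (i=3, period=3)
emit factor 3: 'b' (i=6, period=1)
emit factor 4: 'aaccgbacfb' (i=7, period=10)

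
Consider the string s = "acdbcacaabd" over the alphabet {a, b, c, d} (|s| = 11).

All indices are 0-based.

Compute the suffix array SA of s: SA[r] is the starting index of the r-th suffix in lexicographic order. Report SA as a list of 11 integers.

[7, 8, 5, 0, 3, 9, 6, 4, 1, 10, 2]

rank→(start, suffix):
  0 → (7, 'aabd')
  1 → (8, 'abd')
  2 → (5, 'acaabd')
  3 → (0, 'acdbcacaabd')
  4 → (3, 'bcacaabd')
  5 → (9, 'bd')
  6 → (6, 'caabd')
  7 → (4, 'cacaabd')
  8 → (1, 'cdbcacaabd')
  9 → (10, 'd')
  10 → (2, 'dbcacaabd')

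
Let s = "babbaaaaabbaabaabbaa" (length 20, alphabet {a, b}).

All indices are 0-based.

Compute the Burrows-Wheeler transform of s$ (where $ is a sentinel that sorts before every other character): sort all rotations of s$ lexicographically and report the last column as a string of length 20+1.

aabbaabbaaababbba$aaa

rank  rotation               last
    0  $babbaaaaabbaabaabbaa  a
    1  a$babbaaaaabbaabaabba  a
    2  aa$babbaaaaabbaabaabb  b
    3  aaaaabbaabaabbaa$babb  b
    4  aaaabbaabaabbaa$babba  a
    5  aaabbaabaabbaa$babbaa  a
    6  aabaabbaa$babbaaaaabb  b
    7  aabbaa$babbaaaaabbaab  b
    8  aabbaabaabbaa$babbaaa  a
    9  abaabbaa$babbaaaaabba  a
   10  abbaa$babbaaaaabbaaba  a
   11  abbaaaaabbaabaabbaa$b  b
   12  abbaabaabbaa$babbaaaa  a
   13  baa$babbaaaaabbaabaab  b
   14  baaaaabbaabaabbaa$bab  b
   15  baabaabbaa$babbaaaaab  b
   16  baabbaa$babbaaaaabbaa  a
   17  babbaaaaabbaabaabbaa$  $
   18  bbaa$babbaaaaabbaabaa  a
   19  bbaaaaabbaabaabbaa$ba  a
   20  bbaabaabbaa$babbaaaaa  a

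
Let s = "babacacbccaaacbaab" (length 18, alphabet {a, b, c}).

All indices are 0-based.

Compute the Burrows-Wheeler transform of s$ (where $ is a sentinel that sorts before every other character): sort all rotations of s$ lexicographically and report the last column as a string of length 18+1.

bcbaabbacac$accaaab

rank  rotation             last
    0  $babacacbccaaacbaab  b
    1  aaacbaab$babacacbcc  c
    2  aab$babacacbccaaacb  b
    3  aacbaab$babacacbcca  a
    4  ab$babacacbccaaacba  a
    5  abacacbccaaacbaab$b  b
    6  acacbccaaacbaab$bab  b
    7  acbaab$babacacbccaa  a
    8  acbccaaacbaab$babac  c
    9  b$babacacbccaaacbaa  a
   10  baab$babacacbccaaac  c
   11  babacacbccaaacbaab$  $
   12  bacacbccaaacbaab$ba  a
   13  bccaaacbaab$babacac  c
   14  caaacbaab$babacacbc  c
   15  cacbccaaacbaab$baba  a
   16  cbaab$babacacbccaaa  a
   17  cbccaaacbaab$babaca  a
   18  ccaaacbaab$babacacb  b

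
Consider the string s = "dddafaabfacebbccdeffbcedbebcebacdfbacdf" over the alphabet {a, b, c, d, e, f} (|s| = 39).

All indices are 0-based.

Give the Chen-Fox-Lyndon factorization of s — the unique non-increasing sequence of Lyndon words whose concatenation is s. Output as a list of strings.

emit factor 1: 'd' (i=0, period=1)
emit factor 2: 'd' (i=1, period=1)
emit factor 3: 'd' (i=2, period=1)
emit factor 4: 'af' (i=3, period=2)
emit factor 5: 'aabfacebbccdeffbcedbebcebacdfbacdf' (i=5, period=34)

["d", "d", "d", "af", "aabfacebbccdeffbcedbebcebacdfbacdf"]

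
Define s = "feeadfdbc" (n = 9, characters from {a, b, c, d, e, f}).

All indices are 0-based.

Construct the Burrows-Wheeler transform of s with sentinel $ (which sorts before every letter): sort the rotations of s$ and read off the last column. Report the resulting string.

rank  rotation    last
    0  $feeadfdbc  c
    1  adfdbc$fee  e
    2  bc$feeadfd  d
    3  c$feeadfdb  b
    4  dbc$feeadf  f
    5  dfdbc$feea  a
    6  eadfdbc$fe  e
    7  eeadfdbc$f  f
    8  fdbc$feead  d
    9  feeadfdbc$  $

cedbfaefd$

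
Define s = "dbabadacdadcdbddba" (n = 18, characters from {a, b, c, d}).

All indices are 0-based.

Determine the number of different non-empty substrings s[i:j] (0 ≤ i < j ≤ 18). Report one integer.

149

rank→(start, suffix):
  0 → (17, 'a')
  1 → (2, 'abadacdadcdbddba')
  2 → (6, 'acdadcdbddba')
  3 → (4, 'adacdadcdbddba')
  4 → (9, 'adcdbddba')
  5 → (16, 'ba')
  6 → (1, 'babadacdadcdbddba')
  7 → (3, 'badacdadcdbddba')
  8 → (13, 'bddba')
  9 → (7, 'cdadcdbddba')
  10 → (11, 'cdbddba')
  11 → (5, 'dacdadcdbddba')
  12 → (8, 'dadcdbddba')
  13 → (15, 'dba')
  14 → (0, 'dbabadacdadcdbddba')
  15 → (12, 'dbddba')
  16 → (10, 'dcdbddba')
  17 → (14, 'ddba')

SA = [17, 2, 6, 4, 9, 16, 1, 3, 13, 7, 11, 5, 8, 15, 0, 12, 10, 14]
rank  pair      lcp
   1  s[17:],s[2:]  1  'a'
   2  s[2:],s[6:]  1  'a'
   3  s[6:],s[4:]  1  'a'
   4  s[4:],s[9:]  2  'ad'
   5  s[9:],s[16:]  0  ''
   6  s[16:],s[1:]  2  'ba'
   7  s[1:],s[3:]  2  'ba'
   8  s[3:],s[13:]  1  'b'
   9  s[13:],s[7:]  0  ''
  10  s[7:],s[11:]  2  'cd'
  11  s[11:],s[5:]  0  ''
  12  s[5:],s[8:]  2  'da'
  13  s[8:],s[15:]  1  'd'
  14  s[15:],s[0:]  3  'dba'
  15  s[0:],s[12:]  2  'db'
  16  s[12:],s[10:]  1  'd'
  17  s[10:],s[14:]  1  'd'

n(n+1)/2 = 18·19/2 = 171
Σ LCP = 0 + 1 + 1 + 1 + 2 + 0 + 2 + 2 + 1 + 0 + 2 + 0 + 2 + 1 + 3 + 2 + 1 + 1 = 22
distinct = 171 − 22 = 149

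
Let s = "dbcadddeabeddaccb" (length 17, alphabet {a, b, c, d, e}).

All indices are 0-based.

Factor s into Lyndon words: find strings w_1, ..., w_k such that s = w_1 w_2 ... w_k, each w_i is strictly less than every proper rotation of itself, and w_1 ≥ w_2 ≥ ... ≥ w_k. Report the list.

["d", "bc", "addde", "abeddaccb"]

emit factor 1: 'd' (i=0, period=1)
emit factor 2: 'bc' (i=1, period=2)
emit factor 3: 'addde' (i=3, period=5)
emit factor 4: 'abeddaccb' (i=8, period=9)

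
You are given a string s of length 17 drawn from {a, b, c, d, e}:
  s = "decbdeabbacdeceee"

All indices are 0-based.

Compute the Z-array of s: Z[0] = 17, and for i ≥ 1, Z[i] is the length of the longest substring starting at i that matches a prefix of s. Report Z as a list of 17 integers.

[17, 0, 0, 0, 2, 0, 0, 0, 0, 0, 0, 3, 0, 0, 0, 0, 0]

Z[0]=17
i=1: outside box; Z[1]=0
i=2: outside box; Z[2]=0
i=3: outside box; Z[3]=0
i=4: outside box; Z[4]=2 scan→box=[4,6)
i=5: min(r-i=1, Z[1]=0)=0; Z[5]=0
i=6: outside box; Z[6]=0
i=7: outside box; Z[7]=0
i=8: outside box; Z[8]=0
i=9: outside box; Z[9]=0
i=10: outside box; Z[10]=0
i=11: outside box; Z[11]=3 scan→box=[11,14)
i=12: min(r-i=2, Z[1]=0)=0; Z[12]=0
i=13: min(r-i=1, Z[2]=0)=0; Z[13]=0
i=14: outside box; Z[14]=0
i=15: outside box; Z[15]=0
i=16: outside box; Z[16]=0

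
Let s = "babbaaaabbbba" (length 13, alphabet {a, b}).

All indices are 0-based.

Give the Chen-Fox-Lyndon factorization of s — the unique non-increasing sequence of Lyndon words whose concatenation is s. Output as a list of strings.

["b", "abb", "aaaabbbb", "a"]

emit factor 1: 'b' (i=0, period=1)
emit factor 2: 'abb' (i=1, period=3)
emit factor 3: 'aaaabbbb' (i=4, period=8)
emit factor 4: 'a' (i=12, period=1)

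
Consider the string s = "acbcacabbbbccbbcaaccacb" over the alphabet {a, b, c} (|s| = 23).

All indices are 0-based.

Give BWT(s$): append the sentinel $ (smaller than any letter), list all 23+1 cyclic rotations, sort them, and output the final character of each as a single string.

rank  rotation                  last
    0  $acbcacabbbbccbbcaaccacb  b
    1  aaccacb$acbcacabbbbccbbc  c
    2  abbbbccbbcaaccacb$acbcac  c
    3  acabbbbccbbcaaccacb$acbc  c
    4  acb$acbcacabbbbccbbcaacc  c
    5  acbcacabbbbccbbcaaccacb$  $
    6  accacb$acbcacabbbbccbbca  a
    7  b$acbcacabbbbccbbcaaccac  c
    8  bbbbccbbcaaccacb$acbcaca  a
    9  bbbccbbcaaccacb$acbcacab  b
   10  bbcaaccacb$acbcacabbbbcc  c
   11  bbccbbcaaccacb$acbcacabb  b
   12  bcaaccacb$acbcacabbbbccb  b
   13  bcacabbbbccbbcaaccacb$ac  c
   14  bccbbcaaccacb$acbcacabbb  b
   15  caaccacb$acbcacabbbbccbb  b
   16  cabbbbccbbcaaccacb$acbca  a
   17  cacabbbbccbbcaaccacb$acb  b
   18  cacb$acbcacabbbbccbbcaac  c
   19  cb$acbcacabbbbccbbcaacca  a
   20  cbbcaaccacb$acbcacabbbbc  c
   21  cbcacabbbbccbbcaaccacb$a  a
   22  ccacb$acbcacabbbbccbbcaa  a
   23  ccbbcaaccacb$acbcacabbbb  b

bcccc$acabcbbcbbabcacaab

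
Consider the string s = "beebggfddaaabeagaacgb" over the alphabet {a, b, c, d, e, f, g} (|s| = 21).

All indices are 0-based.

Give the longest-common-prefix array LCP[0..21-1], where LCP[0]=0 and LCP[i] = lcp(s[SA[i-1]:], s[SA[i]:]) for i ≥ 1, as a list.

[0, 2, 2, 1, 1, 1, 0, 1, 2, 1, 0, 0, 1, 0, 1, 1, 0, 0, 1, 1, 1]

sorted suffixes:
  #0 SA[0]=9  'aaabeagaacgb'
  #1 SA[1]=10  'aabeagaacgb'
  #2 SA[2]=16  'aacgb'
  #3 SA[3]=11  'abeagaacgb'
  #4 SA[4]=17  'acgb'
  #5 SA[5]=14  'agaacgb'
  #6 SA[6]=20  'b'
  #7 SA[7]=12  'beagaacgb'
  #8 SA[8]=0  'beebggfddaaabeagaacgb'
  #9 SA[9]=3  'bggfddaaabeagaacgb'
  #10 SA[10]=18  'cgb'
  #11 SA[11]=8  'daaabeagaacgb'
  #12 SA[12]=7  'ddaaabeagaacgb'
  #13 SA[13]=13  'eagaacgb'
  #14 SA[14]=2  'ebggfddaaabeagaacgb'
  #15 SA[15]=1  'eebggfddaaabeagaacgb'
  #16 SA[16]=6  'fddaaabeagaacgb'
  #17 SA[17]=15  'gaacgb'
  #18 SA[18]=19  'gb'
  #19 SA[19]=5  'gfddaaabeagaacgb'
  #20 SA[20]=4  'ggfddaaabeagaacgb'

SA = [9, 10, 16, 11, 17, 14, 20, 12, 0, 3, 18, 8, 7, 13, 2, 1, 6, 15, 19, 5, 4]
i: (SA[i-1],SA[i]) lcp shared
  1: (9,10) 2 'aa'
  2: (10,16) 2 'aa'
  3: (16,11) 1 'a'
  4: (11,17) 1 'a'
  5: (17,14) 1 'a'
  6: (14,20) 0 ''
  7: (20,12) 1 'b'
  8: (12,0) 2 'be'
  9: (0,3) 1 'b'
  10: (3,18) 0 ''
  11: (18,8) 0 ''
  12: (8,7) 1 'd'
  13: (7,13) 0 ''
  14: (13,2) 1 'e'
  15: (2,1) 1 'e'
  16: (1,6) 0 ''
  17: (6,15) 0 ''
  18: (15,19) 1 'g'
  19: (19,5) 1 'g'
  20: (5,4) 1 'g'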